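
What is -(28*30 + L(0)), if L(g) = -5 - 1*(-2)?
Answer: -837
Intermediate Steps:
L(g) = -3 (L(g) = -5 + 2 = -3)
-(28*30 + L(0)) = -(28*30 - 3) = -(840 - 3) = -1*837 = -837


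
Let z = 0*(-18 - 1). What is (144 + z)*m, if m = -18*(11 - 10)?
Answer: -2592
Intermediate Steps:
z = 0 (z = 0*(-19) = 0)
m = -18 (m = -18*1 = -18)
(144 + z)*m = (144 + 0)*(-18) = 144*(-18) = -2592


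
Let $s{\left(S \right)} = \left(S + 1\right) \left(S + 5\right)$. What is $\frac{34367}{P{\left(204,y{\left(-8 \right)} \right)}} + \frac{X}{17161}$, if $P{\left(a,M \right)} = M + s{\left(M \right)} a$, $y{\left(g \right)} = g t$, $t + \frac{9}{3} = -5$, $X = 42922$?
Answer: $\frac{39863573775}{15702383644} \approx 2.5387$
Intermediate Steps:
$t = -8$ ($t = -3 - 5 = -8$)
$s{\left(S \right)} = \left(1 + S\right) \left(5 + S\right)$
$y{\left(g \right)} = - 8 g$ ($y{\left(g \right)} = g \left(-8\right) = - 8 g$)
$P{\left(a,M \right)} = M + a \left(5 + M^{2} + 6 M\right)$ ($P{\left(a,M \right)} = M + \left(5 + M^{2} + 6 M\right) a = M + a \left(5 + M^{2} + 6 M\right)$)
$\frac{34367}{P{\left(204,y{\left(-8 \right)} \right)}} + \frac{X}{17161} = \frac{34367}{\left(-8\right) \left(-8\right) + 204 \left(5 + \left(\left(-8\right) \left(-8\right)\right)^{2} + 6 \left(\left(-8\right) \left(-8\right)\right)\right)} + \frac{42922}{17161} = \frac{34367}{64 + 204 \left(5 + 64^{2} + 6 \cdot 64\right)} + 42922 \cdot \frac{1}{17161} = \frac{34367}{64 + 204 \left(5 + 4096 + 384\right)} + \frac{42922}{17161} = \frac{34367}{64 + 204 \cdot 4485} + \frac{42922}{17161} = \frac{34367}{64 + 914940} + \frac{42922}{17161} = \frac{34367}{915004} + \frac{42922}{17161} = \frac{39863573775}{15702383644}$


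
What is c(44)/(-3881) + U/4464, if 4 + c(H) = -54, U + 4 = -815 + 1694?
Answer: 3654787/17324784 ≈ 0.21096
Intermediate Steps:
U = 875 (U = -4 + (-815 + 1694) = -4 + 879 = 875)
c(H) = -58 (c(H) = -4 - 54 = -58)
c(44)/(-3881) + U/4464 = -58/(-3881) + 875/4464 = -58*(-1/3881) + 875*(1/4464) = 58/3881 + 875/4464 = 3654787/17324784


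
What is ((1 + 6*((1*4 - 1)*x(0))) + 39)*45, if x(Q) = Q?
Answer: 1800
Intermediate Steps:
((1 + 6*((1*4 - 1)*x(0))) + 39)*45 = ((1 + 6*((1*4 - 1)*0)) + 39)*45 = ((1 + 6*((4 - 1)*0)) + 39)*45 = ((1 + 6*(3*0)) + 39)*45 = ((1 + 6*0) + 39)*45 = ((1 + 0) + 39)*45 = (1 + 39)*45 = 40*45 = 1800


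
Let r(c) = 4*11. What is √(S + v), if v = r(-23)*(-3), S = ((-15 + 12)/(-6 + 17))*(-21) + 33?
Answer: 3*I*√1254/11 ≈ 9.6578*I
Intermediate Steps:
r(c) = 44
S = 426/11 (S = -3/11*(-21) + 33 = 63/11 + 33 = 426/11 ≈ 38.727)
v = -132 (v = 44*(-3) = -132)
√(S + v) = √(426/11 - 132) = √(-1026/11) = 3*I*√1254/11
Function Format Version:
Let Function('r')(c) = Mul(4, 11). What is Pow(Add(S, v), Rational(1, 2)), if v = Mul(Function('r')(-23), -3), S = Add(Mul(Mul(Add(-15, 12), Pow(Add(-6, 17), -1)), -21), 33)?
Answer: Mul(Rational(3, 11), I, Pow(1254, Rational(1, 2))) ≈ Mul(9.6578, I)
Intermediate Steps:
Function('r')(c) = 44
S = Rational(426, 11) (S = Add(Mul(Mul(-3, Pow(11, -1)), -21), 33) = Add(Mul(Mul(-3, Rational(1, 11)), -21), 33) = Add(Mul(Rational(-3, 11), -21), 33) = Add(Rational(63, 11), 33) = Rational(426, 11) ≈ 38.727)
v = -132 (v = Mul(44, -3) = -132)
Pow(Add(S, v), Rational(1, 2)) = Pow(Add(Rational(426, 11), -132), Rational(1, 2)) = Pow(Rational(-1026, 11), Rational(1, 2)) = Mul(Rational(3, 11), I, Pow(1254, Rational(1, 2)))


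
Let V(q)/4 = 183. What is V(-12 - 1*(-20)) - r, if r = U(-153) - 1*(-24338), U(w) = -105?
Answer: -23501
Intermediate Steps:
V(q) = 732 (V(q) = 4*183 = 732)
r = 24233 (r = -105 - 1*(-24338) = -105 + 24338 = 24233)
V(-12 - 1*(-20)) - r = 732 - 1*24233 = 732 - 24233 = -23501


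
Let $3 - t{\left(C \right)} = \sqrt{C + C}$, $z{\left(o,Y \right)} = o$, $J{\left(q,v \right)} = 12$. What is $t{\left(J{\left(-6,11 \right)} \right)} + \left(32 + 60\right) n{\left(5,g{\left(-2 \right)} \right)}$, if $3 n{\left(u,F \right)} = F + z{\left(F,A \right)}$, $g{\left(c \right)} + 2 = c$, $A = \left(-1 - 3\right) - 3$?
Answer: $- \frac{727}{3} - 2 \sqrt{6} \approx -247.23$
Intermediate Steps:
$A = -7$ ($A = -4 - 3 = -7$)
$g{\left(c \right)} = -2 + c$
$n{\left(u,F \right)} = \frac{2 F}{3}$ ($n{\left(u,F \right)} = \frac{F + F}{3} = \frac{2 F}{3}$)
$t{\left(C \right)} = 3 - \sqrt{2} \sqrt{C}$ ($t{\left(C \right)} = 3 - \sqrt{C + C} = 3 - \sqrt{2 C} = 3 - \sqrt{2} \sqrt{C}$)
$t{\left(J{\left(-6,11 \right)} \right)} + \left(32 + 60\right) n{\left(5,g{\left(-2 \right)} \right)} = \left(3 - \sqrt{2} \sqrt{12}\right) + \left(32 + 60\right) \frac{2 \left(-2 - 2\right)}{3} = \left(3 - \sqrt{2} \cdot 2 \sqrt{3}\right) + 92 \cdot \frac{2}{3} \left(-4\right) = \left(3 - 2 \sqrt{6}\right) + 92 \left(- \frac{8}{3}\right) = \left(3 - 2 \sqrt{6}\right) - \frac{736}{3} = - \frac{727}{3} - 2 \sqrt{6}$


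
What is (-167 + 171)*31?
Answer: 124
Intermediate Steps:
(-167 + 171)*31 = 4*31 = 124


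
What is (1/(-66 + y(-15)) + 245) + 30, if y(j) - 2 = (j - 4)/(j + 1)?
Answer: 241161/877 ≈ 274.98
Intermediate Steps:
y(j) = 2 + (-4 + j)/(1 + j) (y(j) = 2 + (j - 4)/(j + 1) = 2 + (-4 + j)/(1 + j))
(1/(-66 + y(-15)) + 245) + 30 = (1/(-66 + (-2 + 3*(-15))/(1 - 15)) + 245) + 30 = (1/(-66 + (-2 - 45)/(-14)) + 245) + 30 = (1/(-66 - 1/14*(-47)) + 245) + 30 = (1/(-66 + 47/14) + 245) + 30 = (1/(-877/14) + 245) + 30 = (-14/877 + 245) + 30 = 214851/877 + 30 = 241161/877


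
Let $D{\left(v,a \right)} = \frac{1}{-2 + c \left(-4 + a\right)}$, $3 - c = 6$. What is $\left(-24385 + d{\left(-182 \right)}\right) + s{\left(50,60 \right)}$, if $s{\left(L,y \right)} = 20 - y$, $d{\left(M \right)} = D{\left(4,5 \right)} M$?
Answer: $- \frac{121943}{5} \approx -24389.0$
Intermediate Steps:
$c = -3$ ($c = 3 - 6 = -3$)
$D{\left(v,a \right)} = \frac{1}{10 - 3 a}$ ($D{\left(v,a \right)} = \frac{1}{-2 - 3 \left(-4 + a\right)} = \frac{1}{-2 - \left(-12 + 3 a\right)} = \frac{1}{10 - 3 a}$)
$d{\left(M \right)} = - \frac{M}{5}$ ($d{\left(M \right)} = \frac{M}{10 - 15} = \frac{M}{-5} = - \frac{M}{5}$)
$\left(-24385 + d{\left(-182 \right)}\right) + s{\left(50,60 \right)} = \left(-24385 - - \frac{182}{5}\right) + \left(20 - 60\right) = \left(-24385 + \frac{182}{5}\right) + \left(20 - 60\right) = - \frac{121743}{5} - 40 = - \frac{121943}{5}$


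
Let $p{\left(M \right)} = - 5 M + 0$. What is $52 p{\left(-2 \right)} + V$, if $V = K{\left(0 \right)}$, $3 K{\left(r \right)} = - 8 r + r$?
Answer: $520$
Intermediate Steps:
$K{\left(r \right)} = - \frac{7 r}{3}$ ($K{\left(r \right)} = \frac{- 8 r + r}{3} = \frac{\left(-7\right) r}{3} = - \frac{7 r}{3}$)
$V = 0$ ($V = \left(- \frac{7}{3}\right) 0 = 0$)
$p{\left(M \right)} = - 5 M$
$52 p{\left(-2 \right)} + V = 52 \left(\left(-5\right) \left(-2\right)\right) + 0 = 52 \cdot 10 + 0 = 520 + 0 = 520$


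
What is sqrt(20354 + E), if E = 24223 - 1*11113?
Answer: 2*sqrt(8366) ≈ 182.93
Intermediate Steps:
E = 13110 (E = 24223 - 11113 = 13110)
sqrt(20354 + E) = sqrt(20354 + 13110) = sqrt(33464) = 2*sqrt(8366)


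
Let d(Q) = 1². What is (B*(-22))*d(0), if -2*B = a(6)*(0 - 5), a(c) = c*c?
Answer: -1980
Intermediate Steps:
a(c) = c²
d(Q) = 1
B = 90 (B = -6²*(0 - 5)/2 = -18*(-5) = -½*(-180) = 90)
(B*(-22))*d(0) = (90*(-22))*1 = -1980*1 = -1980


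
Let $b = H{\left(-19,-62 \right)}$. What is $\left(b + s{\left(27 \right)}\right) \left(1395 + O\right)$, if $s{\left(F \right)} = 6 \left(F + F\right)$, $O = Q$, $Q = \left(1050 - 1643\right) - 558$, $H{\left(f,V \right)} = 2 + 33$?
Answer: $87596$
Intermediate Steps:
$H{\left(f,V \right)} = 35$
$Q = -1151$ ($Q = -593 - 558 = -1151$)
$O = -1151$
$s{\left(F \right)} = 12 F$ ($s{\left(F \right)} = 6 \cdot 2 F = 12 F$)
$b = 35$
$\left(b + s{\left(27 \right)}\right) \left(1395 + O\right) = \left(35 + 12 \cdot 27\right) \left(1395 - 1151\right) = \left(35 + 324\right) 244 = 359 \cdot 244 = 87596$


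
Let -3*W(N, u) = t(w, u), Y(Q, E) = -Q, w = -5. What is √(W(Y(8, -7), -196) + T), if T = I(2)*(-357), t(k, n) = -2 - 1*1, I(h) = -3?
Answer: 4*√67 ≈ 32.741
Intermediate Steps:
t(k, n) = -3 (t(k, n) = -2 - 1 = -3)
W(N, u) = 1 (W(N, u) = -⅓*(-3) = 1)
T = 1071 (T = -3*(-357) = 1071)
√(W(Y(8, -7), -196) + T) = √(1 + 1071) = √1072 = 4*√67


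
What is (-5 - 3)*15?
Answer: -120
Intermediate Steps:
(-5 - 3)*15 = -8*15 = -120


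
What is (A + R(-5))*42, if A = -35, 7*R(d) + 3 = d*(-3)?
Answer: -1398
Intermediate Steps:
R(d) = -3/7 - 3*d/7 (R(d) = -3/7 + (d*(-3))/7 = -3/7 + (-3*d)/7 = -3/7 - 3*d/7)
(A + R(-5))*42 = (-35 + (-3/7 - 3/7*(-5)))*42 = (-35 + (-3/7 + 15/7))*42 = (-35 + 12/7)*42 = -233/7*42 = -1398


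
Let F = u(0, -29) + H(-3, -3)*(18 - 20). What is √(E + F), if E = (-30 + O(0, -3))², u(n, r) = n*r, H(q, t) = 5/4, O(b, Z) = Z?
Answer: √4346/2 ≈ 32.962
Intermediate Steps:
H(q, t) = 5/4 (H(q, t) = 5*(¼) = 5/4)
F = -5/2 (F = 0*(-29) + 5*(18 - 20)/4 = 0 + (5/4)*(-2) = 0 - 5/2 = -5/2 ≈ -2.5000)
E = 1089 (E = (-30 - 3)² = (-33)² = 1089)
√(E + F) = √(1089 - 5/2) = √(2173/2) = √4346/2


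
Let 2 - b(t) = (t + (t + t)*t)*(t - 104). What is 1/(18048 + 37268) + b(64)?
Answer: 18267666473/55316 ≈ 3.3024e+5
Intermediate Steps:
b(t) = 2 - (-104 + t)*(t + 2*t²) (b(t) = 2 - (t + (t + t)*t)*(t - 104) = 2 - (t + (2*t)*t)*(-104 + t) = 2 - (t + 2*t²)*(-104 + t) = 2 - (-104 + t)*(t + 2*t²))
1/(18048 + 37268) + b(64) = 1/(18048 + 37268) + (2 - 2*64³ + 104*64 + 207*64²) = 1/55316 + (2 - 2*262144 + 6656 + 207*4096) = 1/55316 + (2 - 524288 + 6656 + 847872) = 1/55316 + 330242 = 18267666473/55316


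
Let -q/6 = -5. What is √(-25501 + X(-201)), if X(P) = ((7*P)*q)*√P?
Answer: √(-25501 - 42210*I*√201) ≈ 535.48 - 558.78*I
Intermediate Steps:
q = 30 (q = -6*(-5) = 30)
X(P) = 210*P^(3/2) (X(P) = ((7*P)*30)*√P = (210*P)*√P = 210*P^(3/2))
√(-25501 + X(-201)) = √(-25501 + 210*(-201)^(3/2)) = √(-25501 + 210*(-201*I*√201)) = √(-25501 - 42210*I*√201)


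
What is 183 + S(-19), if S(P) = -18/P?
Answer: 3495/19 ≈ 183.95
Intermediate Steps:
183 + S(-19) = 183 - 18/(-19) = 183 - 18*(-1/19) = 183 + 18/19 = 3495/19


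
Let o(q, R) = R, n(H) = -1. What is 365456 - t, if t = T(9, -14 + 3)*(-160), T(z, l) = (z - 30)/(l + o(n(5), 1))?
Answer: 365792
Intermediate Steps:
T(z, l) = (-30 + z)/(1 + l) (T(z, l) = (z - 30)/(l + 1) = (-30 + z)/(1 + l))
t = -336 (t = ((-30 + 9)/(1 + (-14 + 3)))*(-160) = (-21/(1 - 11))*(-160) = (-21/(-10))*(-160) = -⅒*(-21)*(-160) = (21/10)*(-160) = -336)
365456 - t = 365456 - 1*(-336) = 365456 + 336 = 365792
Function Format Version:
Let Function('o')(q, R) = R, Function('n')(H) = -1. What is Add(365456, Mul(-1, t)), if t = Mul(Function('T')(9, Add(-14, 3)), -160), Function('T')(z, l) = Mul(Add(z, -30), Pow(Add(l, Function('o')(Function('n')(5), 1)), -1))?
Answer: 365792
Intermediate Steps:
Function('T')(z, l) = Mul(Pow(Add(1, l), -1), Add(-30, z)) (Function('T')(z, l) = Mul(Add(z, -30), Pow(Add(l, 1), -1)) = Mul(Add(-30, z), Pow(Add(1, l), -1)) = Mul(Pow(Add(1, l), -1), Add(-30, z)))
t = -336 (t = Mul(Mul(Pow(Add(1, Add(-14, 3)), -1), Add(-30, 9)), -160) = Mul(Mul(Pow(Add(1, -11), -1), -21), -160) = Mul(Mul(Pow(-10, -1), -21), -160) = Mul(Mul(Rational(-1, 10), -21), -160) = Mul(Rational(21, 10), -160) = -336)
Add(365456, Mul(-1, t)) = Add(365456, Mul(-1, -336)) = Add(365456, 336) = 365792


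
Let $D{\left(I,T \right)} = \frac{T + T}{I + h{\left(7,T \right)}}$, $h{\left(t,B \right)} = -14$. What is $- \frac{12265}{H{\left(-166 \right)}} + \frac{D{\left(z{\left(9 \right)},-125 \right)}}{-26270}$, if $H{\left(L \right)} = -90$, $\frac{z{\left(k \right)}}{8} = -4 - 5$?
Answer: $\frac{138546554}{1016649} \approx 136.28$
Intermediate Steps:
$z{\left(k \right)} = -72$ ($z{\left(k \right)} = 8 \left(-4 - 5\right) = 8 \left(-9\right) = -72$)
$D{\left(I,T \right)} = \frac{2 T}{-14 + I}$ ($D{\left(I,T \right)} = \frac{T + T}{I - 14} = \frac{2 T}{-14 + I}$)
$- \frac{12265}{H{\left(-166 \right)}} + \frac{D{\left(z{\left(9 \right)},-125 \right)}}{-26270} = - \frac{12265}{-90} + \frac{2 \left(-125\right) \frac{1}{-14 - 72}}{-26270} = \left(-12265\right) \left(- \frac{1}{90}\right) + 2 \left(-125\right) \frac{1}{-86} \left(- \frac{1}{26270}\right) = \frac{2453}{18} + 2 \left(-125\right) \left(- \frac{1}{86}\right) \left(- \frac{1}{26270}\right) = \frac{2453}{18} + \frac{125}{43} \left(- \frac{1}{26270}\right) = \frac{2453}{18} - \frac{25}{225922} = \frac{138546554}{1016649}$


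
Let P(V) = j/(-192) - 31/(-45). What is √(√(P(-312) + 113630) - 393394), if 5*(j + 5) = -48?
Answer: √(-1416218400 + 30*√1636283015)/60 ≈ 626.94*I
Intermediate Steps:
j = -73/5 (j = -5 + (⅕)*(-48) = -5 - 48/5 = -73/5 ≈ -14.600)
P(V) = 2203/2880 (P(V) = -73/5/(-192) - 31/(-45) = -73/5*(-1/192) - 31*(-1/45) = 73/960 + 31/45 = 2203/2880)
√(√(P(-312) + 113630) - 393394) = √(√(2203/2880 + 113630) - 393394) = √(√(327256603/2880) - 393394) = √(√1636283015/120 - 393394) = √(-393394 + √1636283015/120)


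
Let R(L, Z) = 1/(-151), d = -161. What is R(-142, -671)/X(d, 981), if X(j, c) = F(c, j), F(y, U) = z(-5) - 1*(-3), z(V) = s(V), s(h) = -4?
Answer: 1/151 ≈ 0.0066225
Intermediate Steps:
z(V) = -4
R(L, Z) = -1/151
F(y, U) = -1 (F(y, U) = -4 - 1*(-3) = -4 + 3 = -1)
X(j, c) = -1
R(-142, -671)/X(d, 981) = -1/151/(-1) = -1/151*(-1) = 1/151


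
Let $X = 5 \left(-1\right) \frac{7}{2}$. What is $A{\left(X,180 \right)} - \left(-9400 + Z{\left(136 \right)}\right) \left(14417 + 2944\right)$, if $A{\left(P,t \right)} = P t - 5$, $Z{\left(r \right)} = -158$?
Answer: $165933283$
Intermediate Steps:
$X = - \frac{35}{2}$ ($X = - 5 \cdot 7 \cdot \frac{1}{2} = \left(-5\right) \frac{7}{2} = - \frac{35}{2} \approx -17.5$)
$A{\left(P,t \right)} = -5 + P t$
$A{\left(X,180 \right)} - \left(-9400 + Z{\left(136 \right)}\right) \left(14417 + 2944\right) = \left(-5 - 3150\right) - \left(-9400 - 158\right) \left(14417 + 2944\right) = \left(-5 - 3150\right) - \left(-9558\right) 17361 = -3155 - -165936438 = -3155 + 165936438 = 165933283$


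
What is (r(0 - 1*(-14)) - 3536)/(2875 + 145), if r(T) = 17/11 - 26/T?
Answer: -68074/58135 ≈ -1.1710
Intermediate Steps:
r(T) = 17/11 - 26/T (r(T) = 17*(1/11) - 26/T = 17/11 - 26/T)
(r(0 - 1*(-14)) - 3536)/(2875 + 145) = ((17/11 - 26/(0 - 1*(-14))) - 3536)/(2875 + 145) = ((17/11 - 26/(0 + 14)) - 3536)/3020 = ((17/11 - 26/14) - 3536)*(1/3020) = ((17/11 - 26*1/14) - 3536)*(1/3020) = ((17/11 - 13/7) - 3536)*(1/3020) = (-24/77 - 3536)*(1/3020) = -272296/77*1/3020 = -68074/58135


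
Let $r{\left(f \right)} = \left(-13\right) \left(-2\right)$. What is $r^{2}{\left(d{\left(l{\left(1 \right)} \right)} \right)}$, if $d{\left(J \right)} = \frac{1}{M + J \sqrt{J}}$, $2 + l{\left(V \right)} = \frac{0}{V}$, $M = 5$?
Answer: $676$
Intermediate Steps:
$l{\left(V \right)} = -2$ ($l{\left(V \right)} = -2 + \frac{0}{V} = -2 + 0 = -2$)
$d{\left(J \right)} = \frac{1}{5 + J^{\frac{3}{2}}}$ ($d{\left(J \right)} = \frac{1}{5 + J \sqrt{J}} = \frac{1}{5 + J^{\frac{3}{2}}}$)
$r{\left(f \right)} = 26$
$r^{2}{\left(d{\left(l{\left(1 \right)} \right)} \right)} = 26^{2} = 676$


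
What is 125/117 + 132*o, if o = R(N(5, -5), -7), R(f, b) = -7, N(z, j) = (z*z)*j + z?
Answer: -107983/117 ≈ -922.93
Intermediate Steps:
N(z, j) = z + j*z² (N(z, j) = z²*j + z = j*z² + z = z + j*z²)
o = -7
125/117 + 132*o = 125/117 + 132*(-7) = 125*(1/117) - 924 = 125/117 - 924 = -107983/117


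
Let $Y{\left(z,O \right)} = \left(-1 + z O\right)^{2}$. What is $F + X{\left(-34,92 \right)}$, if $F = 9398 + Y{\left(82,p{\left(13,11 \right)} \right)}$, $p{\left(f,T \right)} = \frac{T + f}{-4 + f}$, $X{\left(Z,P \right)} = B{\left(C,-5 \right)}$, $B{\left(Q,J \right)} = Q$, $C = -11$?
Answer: $\frac{510892}{9} \approx 56766.0$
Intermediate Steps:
$X{\left(Z,P \right)} = -11$
$p{\left(f,T \right)} = \frac{T + f}{-4 + f}$
$Y{\left(z,O \right)} = \left(-1 + O z\right)^{2}$
$F = \frac{510991}{9}$ ($F = 9398 + \left(-1 + \frac{11 + 13}{-4 + 13} \cdot 82\right)^{2} = 9398 + \left(-1 + \frac{1}{9} \cdot 24 \cdot 82\right)^{2} = 9398 + \left(-1 + \frac{8}{3} \cdot 82\right)^{2} = 9398 + \left(-1 + \frac{656}{3}\right)^{2} = 9398 + \left(\frac{653}{3}\right)^{2} = 9398 + \frac{426409}{9} = \frac{510991}{9} \approx 56777.0$)
$F + X{\left(-34,92 \right)} = \frac{510991}{9} - 11 = \frac{510892}{9}$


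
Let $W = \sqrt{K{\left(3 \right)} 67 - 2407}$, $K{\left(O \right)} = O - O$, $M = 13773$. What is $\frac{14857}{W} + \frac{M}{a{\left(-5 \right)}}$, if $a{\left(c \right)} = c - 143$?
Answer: $- \frac{13773}{148} - \frac{179 i \sqrt{2407}}{29} \approx -93.061 - 302.83 i$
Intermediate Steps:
$a{\left(c \right)} = -143 + c$
$K{\left(O \right)} = 0$
$W = i \sqrt{2407}$ ($W = \sqrt{0 \cdot 67 - 2407} = \sqrt{0 - 2407} = \sqrt{-2407} = i \sqrt{2407} \approx 49.061 i$)
$\frac{14857}{W} + \frac{M}{a{\left(-5 \right)}} = \frac{14857}{i \sqrt{2407}} + \frac{13773}{-143 - 5} = 14857 \left(- \frac{i \sqrt{2407}}{2407}\right) + \frac{13773}{-148} = - \frac{179 i \sqrt{2407}}{29} + 13773 \left(- \frac{1}{148}\right) = - \frac{179 i \sqrt{2407}}{29} - \frac{13773}{148} = - \frac{13773}{148} - \frac{179 i \sqrt{2407}}{29}$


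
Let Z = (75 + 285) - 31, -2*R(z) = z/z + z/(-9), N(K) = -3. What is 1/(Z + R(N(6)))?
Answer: 3/985 ≈ 0.0030457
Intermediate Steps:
R(z) = -½ + z/18 (R(z) = -(z/z + z/(-9))/2 = -(1 + z*(-⅑))/2 = -(1 - z/9)/2 = -½ + z/18)
Z = 329 (Z = 360 - 31 = 329)
1/(Z + R(N(6))) = 1/(329 + (-½ + (1/18)*(-3))) = 1/(329 + (-½ - ⅙)) = 1/(329 - ⅔) = 1/(985/3) = 3/985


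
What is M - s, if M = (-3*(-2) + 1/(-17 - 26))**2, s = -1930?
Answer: 3634619/1849 ≈ 1965.7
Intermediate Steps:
M = 66049/1849 (M = (6 + 1/(-43))**2 = (6 - 1/43)**2 = (257/43)**2 = 66049/1849 ≈ 35.721)
M - s = 66049/1849 - 1*(-1930) = 66049/1849 + 1930 = 3634619/1849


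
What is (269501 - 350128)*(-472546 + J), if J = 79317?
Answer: 31704874583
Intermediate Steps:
(269501 - 350128)*(-472546 + J) = (269501 - 350128)*(-472546 + 79317) = -80627*(-393229) = 31704874583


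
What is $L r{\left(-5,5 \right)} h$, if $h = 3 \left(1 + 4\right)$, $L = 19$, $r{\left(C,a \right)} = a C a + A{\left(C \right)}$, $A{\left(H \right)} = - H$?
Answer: $-34200$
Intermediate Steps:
$r{\left(C,a \right)} = - C + C a^{2}$ ($r{\left(C,a \right)} = a C a - C = C a a - C = C a^{2} - C = - C + C a^{2}$)
$h = 15$ ($h = 3 \cdot 5 = 15$)
$L r{\left(-5,5 \right)} h = 19 \left(- 5 \left(-1 + 5^{2}\right)\right) 15 = 19 \left(- 5 \left(-1 + 25\right)\right) 15 = 19 \left(\left(-5\right) 24\right) 15 = 19 \left(-120\right) 15 = \left(-2280\right) 15 = -34200$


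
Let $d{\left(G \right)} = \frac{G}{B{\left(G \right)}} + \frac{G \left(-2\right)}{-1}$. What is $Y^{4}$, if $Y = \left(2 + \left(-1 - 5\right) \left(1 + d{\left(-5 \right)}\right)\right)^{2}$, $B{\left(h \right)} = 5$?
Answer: $218340105584896$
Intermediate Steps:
$d{\left(G \right)} = \frac{11 G}{5}$ ($d{\left(G \right)} = \frac{G}{5} + \frac{G \left(-2\right)}{-1} = G \frac{1}{5} + - 2 G \left(-1\right) = \frac{G}{5} + 2 G = \frac{11 G}{5}$)
$Y = 3844$ ($Y = \left(2 + \left(-1 - 5\right) \left(1 + \frac{11}{5} \left(-5\right)\right)\right)^{2} = \left(2 - 6 \left(1 - 11\right)\right)^{2} = \left(2 - -60\right)^{2} = \left(2 + 60\right)^{2} = 62^{2} = 3844$)
$Y^{4} = 3844^{4} = 218340105584896$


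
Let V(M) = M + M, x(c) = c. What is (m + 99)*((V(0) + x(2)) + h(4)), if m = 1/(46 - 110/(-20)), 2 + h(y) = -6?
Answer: -61194/103 ≈ -594.12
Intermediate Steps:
h(y) = -8 (h(y) = -2 - 6 = -8)
V(M) = 2*M
m = 2/103 (m = 1/(46 - 110*(-1/20)) = 1/(46 + 11/2) = 1/(103/2) = 2/103 ≈ 0.019417)
(m + 99)*((V(0) + x(2)) + h(4)) = (2/103 + 99)*((2*0 + 2) - 8) = 10199*((0 + 2) - 8)/103 = 10199*(2 - 8)/103 = (10199/103)*(-6) = -61194/103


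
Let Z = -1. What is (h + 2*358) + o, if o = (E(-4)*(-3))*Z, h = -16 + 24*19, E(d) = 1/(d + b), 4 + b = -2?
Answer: 11557/10 ≈ 1155.7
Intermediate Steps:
b = -6 (b = -4 - 2 = -6)
E(d) = 1/(-6 + d) (E(d) = 1/(d - 6) = 1/(-6 + d))
h = 440 (h = -16 + 456 = 440)
o = -3/10 (o = (-3/(-6 - 4))*(-1) = (-3/(-10))*(-1) = -⅒*(-3)*(-1) = (3/10)*(-1) = -3/10 ≈ -0.30000)
(h + 2*358) + o = (440 + 2*358) - 3/10 = (440 + 716) - 3/10 = 1156 - 3/10 = 11557/10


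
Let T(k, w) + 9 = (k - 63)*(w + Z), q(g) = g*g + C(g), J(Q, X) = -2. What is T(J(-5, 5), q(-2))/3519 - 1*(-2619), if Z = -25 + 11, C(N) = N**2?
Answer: 3072214/1173 ≈ 2619.1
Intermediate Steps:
Z = -14
q(g) = 2*g**2 (q(g) = g*g + g**2 = g**2 + g**2 = 2*g**2)
T(k, w) = -9 + (-63 + k)*(-14 + w) (T(k, w) = -9 + (k - 63)*(w - 14) = -9 + (-63 + k)*(-14 + w))
T(J(-5, 5), q(-2))/3519 - 1*(-2619) = (873 - 126*(-2)**2 - 14*(-2) - 4*(-2)**2)/3519 - 1*(-2619) = (873 - 126*4 + 28 - 4*4)*(1/3519) + 2619 = (873 - 63*8 + 28 - 2*8)*(1/3519) + 2619 = (873 - 504 + 28 - 16)*(1/3519) + 2619 = 381*(1/3519) + 2619 = 127/1173 + 2619 = 3072214/1173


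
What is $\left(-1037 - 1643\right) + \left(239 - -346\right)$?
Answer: $-2095$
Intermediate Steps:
$\left(-1037 - 1643\right) + \left(239 - -346\right) = -2680 + \left(239 + 346\right) = -2680 + 585 = -2095$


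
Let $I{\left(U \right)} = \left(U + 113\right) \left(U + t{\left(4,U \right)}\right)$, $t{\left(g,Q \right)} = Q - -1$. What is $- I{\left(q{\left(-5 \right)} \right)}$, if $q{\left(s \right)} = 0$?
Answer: $-113$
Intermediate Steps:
$t{\left(g,Q \right)} = 1 + Q$ ($t{\left(g,Q \right)} = Q + 1 = 1 + Q$)
$I{\left(U \right)} = \left(1 + 2 U\right) \left(113 + U\right)$ ($I{\left(U \right)} = \left(U + 113\right) \left(U + \left(1 + U\right)\right) = \left(113 + U\right) \left(1 + 2 U\right) = \left(1 + 2 U\right) \left(113 + U\right)$)
$- I{\left(q{\left(-5 \right)} \right)} = - (113 + 2 \cdot 0^{2} + 227 \cdot 0) = - (113 + 2 \cdot 0 + 0) = - (113 + 0 + 0) = \left(-1\right) 113 = -113$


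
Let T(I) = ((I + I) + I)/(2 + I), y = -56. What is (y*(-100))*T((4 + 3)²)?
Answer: 274400/17 ≈ 16141.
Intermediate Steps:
T(I) = 3*I/(2 + I) (T(I) = (2*I + I)/(2 + I) = (3*I)/(2 + I) = 3*I/(2 + I))
(y*(-100))*T((4 + 3)²) = (-56*(-100))*(3*(4 + 3)²/(2 + (4 + 3)²)) = 5600*(3*7²/(2 + 7²)) = 5600*(3*49/(2 + 49)) = 5600*(3*49/51) = 5600*(3*49*(1/51)) = 5600*(49/17) = 274400/17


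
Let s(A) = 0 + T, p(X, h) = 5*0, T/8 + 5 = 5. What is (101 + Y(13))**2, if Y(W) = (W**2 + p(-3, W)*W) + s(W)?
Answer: 72900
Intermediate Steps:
T = 0 (T = -40 + 8*5 = -40 + 40 = 0)
p(X, h) = 0
s(A) = 0 (s(A) = 0 + 0 = 0)
Y(W) = W**2 (Y(W) = (W**2 + 0*W) + 0 = (W**2 + 0) + 0 = W**2 + 0 = W**2)
(101 + Y(13))**2 = (101 + 13**2)**2 = (101 + 169)**2 = 270**2 = 72900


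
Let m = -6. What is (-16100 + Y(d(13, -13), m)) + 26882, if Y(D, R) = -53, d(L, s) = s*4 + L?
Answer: 10729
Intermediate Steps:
d(L, s) = L + 4*s (d(L, s) = 4*s + L = L + 4*s)
(-16100 + Y(d(13, -13), m)) + 26882 = (-16100 - 53) + 26882 = -16153 + 26882 = 10729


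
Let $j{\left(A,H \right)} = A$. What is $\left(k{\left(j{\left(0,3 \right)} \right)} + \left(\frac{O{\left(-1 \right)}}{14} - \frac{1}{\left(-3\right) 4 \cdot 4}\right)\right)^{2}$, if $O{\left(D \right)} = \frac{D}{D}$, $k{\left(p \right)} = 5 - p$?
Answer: $\frac{2927521}{112896} \approx 25.931$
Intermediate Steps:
$O{\left(D \right)} = 1$
$\left(k{\left(j{\left(0,3 \right)} \right)} + \left(\frac{O{\left(-1 \right)}}{14} - \frac{1}{\left(-3\right) 4 \cdot 4}\right)\right)^{2} = \left(\left(5 - 0\right) + \left(1 \cdot \frac{1}{14} - \frac{1}{\left(-3\right) 4 \cdot 4}\right)\right)^{2} = \left(\left(5 + 0\right) + \left(1 \cdot \frac{1}{14} - \frac{1}{\left(-12\right) 4}\right)\right)^{2} = \left(5 + \left(\frac{1}{14} - \frac{1}{-48}\right)\right)^{2} = \left(5 + \left(\frac{1}{14} - - \frac{1}{48}\right)\right)^{2} = \left(5 + \left(\frac{1}{14} + \frac{1}{48}\right)\right)^{2} = \left(5 + \frac{31}{336}\right)^{2} = \left(\frac{1711}{336}\right)^{2} = \frac{2927521}{112896}$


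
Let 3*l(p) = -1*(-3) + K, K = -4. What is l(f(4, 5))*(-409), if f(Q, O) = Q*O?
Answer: 409/3 ≈ 136.33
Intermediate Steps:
f(Q, O) = O*Q
l(p) = -1/3 (l(p) = (-1*(-3) - 4)/3 = (3 - 4)/3 = (1/3)*(-1) = -1/3)
l(f(4, 5))*(-409) = -1/3*(-409) = 409/3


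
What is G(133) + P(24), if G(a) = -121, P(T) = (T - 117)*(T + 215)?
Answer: -22348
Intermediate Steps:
P(T) = (-117 + T)*(215 + T)
G(133) + P(24) = -121 + (-25155 + 24² + 98*24) = -121 + (-25155 + 576 + 2352) = -121 - 22227 = -22348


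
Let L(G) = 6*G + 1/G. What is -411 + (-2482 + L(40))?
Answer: -106119/40 ≈ -2653.0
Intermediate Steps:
L(G) = 1/G + 6*G
-411 + (-2482 + L(40)) = -411 + (-2482 + (1/40 + 6*40)) = -411 + (-2482 + (1/40 + 240)) = -411 + (-2482 + 9601/40) = -411 - 89679/40 = -106119/40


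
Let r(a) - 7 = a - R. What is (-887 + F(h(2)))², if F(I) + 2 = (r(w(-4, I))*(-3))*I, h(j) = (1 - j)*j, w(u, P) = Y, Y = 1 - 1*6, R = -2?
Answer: 748225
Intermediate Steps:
Y = -5 (Y = 1 - 6 = -5)
w(u, P) = -5
r(a) = 9 + a (r(a) = 7 + (a - 1*(-2)) = 7 + (a + 2) = 7 + (2 + a) = 9 + a)
h(j) = j*(1 - j)
F(I) = -2 - 12*I (F(I) = -2 + ((9 - 5)*(-3))*I = -2 + (4*(-3))*I = -2 - 12*I)
(-887 + F(h(2)))² = (-887 + (-2 - 24*(1 - 1*2)))² = (-887 + (-2 - 24*(1 - 2)))² = (-887 + (-2 - 24*(-1)))² = (-887 + (-2 - 12*(-2)))² = (-887 + (-2 + 24))² = (-887 + 22)² = (-865)² = 748225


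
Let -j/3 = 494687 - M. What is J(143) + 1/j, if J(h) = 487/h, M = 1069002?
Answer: 839074358/246381135 ≈ 3.4056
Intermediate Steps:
j = 1722945 (j = -3*(494687 - 1*1069002) = -3*(494687 - 1069002) = -3*(-574315) = 1722945)
J(143) + 1/j = 487/143 + 1/1722945 = 839074358/246381135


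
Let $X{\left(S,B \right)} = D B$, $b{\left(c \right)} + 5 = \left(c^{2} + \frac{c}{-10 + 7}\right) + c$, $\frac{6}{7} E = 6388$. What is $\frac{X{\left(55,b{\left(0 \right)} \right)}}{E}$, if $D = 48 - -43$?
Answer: $- \frac{195}{3194} \approx -0.061052$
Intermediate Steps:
$E = \frac{22358}{3}$ ($E = \frac{7}{6} \cdot 6388 = \frac{22358}{3} \approx 7452.7$)
$D = 91$ ($D = 48 + 43 = 91$)
$b{\left(c \right)} = -5 + c^{2} + \frac{2 c}{3}$ ($b{\left(c \right)} = -5 + \left(\left(c^{2} + \frac{c}{-10 + 7}\right) + c\right) = -5 + \left(\left(c^{2} + \frac{c}{-3}\right) + c\right) = -5 + \left(\left(c^{2} - \frac{c}{3}\right) + c\right) = -5 + \left(c^{2} + \frac{2 c}{3}\right) = -5 + c^{2} + \frac{2 c}{3}$)
$X{\left(S,B \right)} = 91 B$
$\frac{X{\left(55,b{\left(0 \right)} \right)}}{E} = \frac{91 \left(-5 + 0^{2} + \frac{2}{3} \cdot 0\right)}{\frac{22358}{3}} = 91 \left(-5 + 0 + 0\right) \frac{3}{22358} = 91 \left(-5\right) \frac{3}{22358} = \left(-455\right) \frac{3}{22358} = - \frac{195}{3194}$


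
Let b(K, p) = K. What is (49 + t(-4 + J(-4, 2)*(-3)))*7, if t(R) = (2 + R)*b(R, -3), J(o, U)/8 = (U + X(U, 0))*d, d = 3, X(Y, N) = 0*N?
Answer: 151599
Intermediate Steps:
X(Y, N) = 0
J(o, U) = 24*U (J(o, U) = 8*((U + 0)*3) = 8*(U*3) = 8*(3*U) = 24*U)
t(R) = R*(2 + R) (t(R) = (2 + R)*R = R*(2 + R))
(49 + t(-4 + J(-4, 2)*(-3)))*7 = (49 + (-4 + (24*2)*(-3))*(2 + (-4 + (24*2)*(-3))))*7 = (49 + (-4 + 48*(-3))*(2 + (-4 + 48*(-3))))*7 = (49 + (-4 - 144)*(2 + (-4 - 144)))*7 = (49 - 148*(2 - 148))*7 = (49 - 148*(-146))*7 = (49 + 21608)*7 = 21657*7 = 151599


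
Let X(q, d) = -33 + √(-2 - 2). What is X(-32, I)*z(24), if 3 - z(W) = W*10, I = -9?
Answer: 7821 - 474*I ≈ 7821.0 - 474.0*I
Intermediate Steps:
z(W) = 3 - 10*W (z(W) = 3 - W*10 = 3 - 10*W)
X(q, d) = -33 + 2*I (X(q, d) = -33 + √(-4) = -33 + 2*I)
X(-32, I)*z(24) = (-33 + 2*I)*(3 - 10*24) = (-33 + 2*I)*(3 - 240) = (-33 + 2*I)*(-237) = 7821 - 474*I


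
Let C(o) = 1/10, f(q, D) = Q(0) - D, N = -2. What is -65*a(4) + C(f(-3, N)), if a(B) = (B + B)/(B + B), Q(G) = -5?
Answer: -649/10 ≈ -64.900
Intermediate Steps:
f(q, D) = -5 - D
a(B) = 1 (a(B) = (2*B)/((2*B)) = (2*B)*(1/(2*B)) = 1)
C(o) = 1/10
-65*a(4) + C(f(-3, N)) = -65*1 + 1/10 = -65 + 1/10 = -649/10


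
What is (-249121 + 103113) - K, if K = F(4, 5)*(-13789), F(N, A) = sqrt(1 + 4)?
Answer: -146008 + 13789*sqrt(5) ≈ -1.1517e+5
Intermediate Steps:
F(N, A) = sqrt(5)
K = -13789*sqrt(5) (K = sqrt(5)*(-13789) = -13789*sqrt(5) ≈ -30833.)
(-249121 + 103113) - K = (-249121 + 103113) - (-13789)*sqrt(5) = -146008 + 13789*sqrt(5)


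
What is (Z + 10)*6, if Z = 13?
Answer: 138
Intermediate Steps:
(Z + 10)*6 = (13 + 10)*6 = 23*6 = 138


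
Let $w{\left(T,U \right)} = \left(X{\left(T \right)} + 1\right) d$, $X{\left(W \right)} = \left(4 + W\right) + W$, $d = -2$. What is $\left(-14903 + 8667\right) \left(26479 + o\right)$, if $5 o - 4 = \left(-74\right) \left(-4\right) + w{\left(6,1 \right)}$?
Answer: $- \frac{827273996}{5} \approx -1.6545 \cdot 10^{8}$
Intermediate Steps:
$X{\left(W \right)} = 4 + 2 W$
$w{\left(T,U \right)} = -10 - 4 T$ ($w{\left(T,U \right)} = \left(\left(4 + 2 T\right) + 1\right) \left(-2\right) = \left(5 + 2 T\right) \left(-2\right) = -10 - 4 T$)
$o = \frac{266}{5}$ ($o = \frac{4}{5} + \frac{\left(-74\right) \left(-4\right) - 34}{5} = \frac{4}{5} + \frac{296 - 34}{5} = \frac{4}{5} + \frac{1}{5} \cdot 262 = \frac{4}{5} + \frac{262}{5} = \frac{266}{5} \approx 53.2$)
$\left(-14903 + 8667\right) \left(26479 + o\right) = \left(-14903 + 8667\right) \left(26479 + \frac{266}{5}\right) = \left(-6236\right) \frac{132661}{5} = - \frac{827273996}{5}$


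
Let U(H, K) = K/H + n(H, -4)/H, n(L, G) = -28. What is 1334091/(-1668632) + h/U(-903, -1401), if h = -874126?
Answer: -1317112844331735/2384475128 ≈ -5.5237e+5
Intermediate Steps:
U(H, K) = -28/H + K/H (U(H, K) = K/H - 28/H = -28/H + K/H)
1334091/(-1668632) + h/U(-903, -1401) = 1334091/(-1668632) - 874126*(-903/(-28 - 1401)) = 1334091*(-1/1668632) - 874126/((-1/903*(-1429))) = -1334091/1668632 - 874126/1429/903 = -1334091/1668632 - 874126*903/1429 = -1334091/1668632 - 789335778/1429 = -1317112844331735/2384475128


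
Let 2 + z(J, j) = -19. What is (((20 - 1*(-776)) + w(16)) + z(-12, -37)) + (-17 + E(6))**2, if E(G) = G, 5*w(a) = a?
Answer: 4496/5 ≈ 899.20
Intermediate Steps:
z(J, j) = -21 (z(J, j) = -2 - 19 = -21)
w(a) = a/5
(((20 - 1*(-776)) + w(16)) + z(-12, -37)) + (-17 + E(6))**2 = (((20 - 1*(-776)) + (1/5)*16) - 21) + (-17 + 6)**2 = (((20 + 776) + 16/5) - 21) + (-11)**2 = ((796 + 16/5) - 21) + 121 = (3996/5 - 21) + 121 = 3891/5 + 121 = 4496/5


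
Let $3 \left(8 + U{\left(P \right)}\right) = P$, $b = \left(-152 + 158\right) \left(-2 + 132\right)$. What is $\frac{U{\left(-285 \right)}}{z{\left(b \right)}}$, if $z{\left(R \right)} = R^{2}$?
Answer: $- \frac{103}{608400} \approx -0.0001693$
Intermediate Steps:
$b = 780$ ($b = 6 \cdot 130 = 780$)
$U{\left(P \right)} = -8 + \frac{P}{3}$
$\frac{U{\left(-285 \right)}}{z{\left(b \right)}} = \frac{-8 + \frac{1}{3} \left(-285\right)}{780^{2}} = \frac{-8 - 95}{608400} = \left(-103\right) \frac{1}{608400} = - \frac{103}{608400}$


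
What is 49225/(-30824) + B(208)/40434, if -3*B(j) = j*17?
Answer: -3040042307/1869506424 ≈ -1.6261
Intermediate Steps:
B(j) = -17*j/3 (B(j) = -j*17/3 = -17*j/3)
49225/(-30824) + B(208)/40434 = 49225/(-30824) - 17/3*208/40434 = 49225*(-1/30824) - 3536/3*1/40434 = -49225/30824 - 1768/60651 = -3040042307/1869506424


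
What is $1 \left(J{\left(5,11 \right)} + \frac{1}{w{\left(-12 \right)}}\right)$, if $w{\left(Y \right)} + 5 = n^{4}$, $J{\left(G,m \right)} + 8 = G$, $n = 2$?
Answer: $- \frac{32}{11} \approx -2.9091$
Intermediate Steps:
$J{\left(G,m \right)} = -8 + G$
$w{\left(Y \right)} = 11$ ($w{\left(Y \right)} = -5 + 2^{4} = -5 + 16 = 11$)
$1 \left(J{\left(5,11 \right)} + \frac{1}{w{\left(-12 \right)}}\right) = 1 \left(\left(-8 + 5\right) + \frac{1}{11}\right) = 1 \left(-3 + \frac{1}{11}\right) = 1 \left(- \frac{32}{11}\right) = - \frac{32}{11}$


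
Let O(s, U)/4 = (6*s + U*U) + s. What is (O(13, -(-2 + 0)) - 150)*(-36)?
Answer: -8280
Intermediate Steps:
O(s, U) = 4*U² + 28*s (O(s, U) = 4*((6*s + U*U) + s) = 4*((6*s + U²) + s) = 4*((U² + 6*s) + s) = 4*(U² + 7*s) = 4*U² + 28*s)
(O(13, -(-2 + 0)) - 150)*(-36) = ((4*(-(-2 + 0))² + 28*13) - 150)*(-36) = ((4*(-1*(-2))² + 364) - 150)*(-36) = ((4*2² + 364) - 150)*(-36) = ((4*4 + 364) - 150)*(-36) = ((16 + 364) - 150)*(-36) = (380 - 150)*(-36) = 230*(-36) = -8280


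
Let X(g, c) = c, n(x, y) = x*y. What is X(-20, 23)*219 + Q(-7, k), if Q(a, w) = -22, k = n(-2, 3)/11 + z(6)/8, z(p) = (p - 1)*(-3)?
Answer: 5015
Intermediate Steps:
z(p) = 3 - 3*p (z(p) = (-1 + p)*(-3) = 3 - 3*p)
k = -213/88 (k = -2*3/11 + (3 - 3*6)/8 = -6*1/11 + (3 - 18)*(1/8) = -6/11 - 15*1/8 = -6/11 - 15/8 = -213/88 ≈ -2.4205)
X(-20, 23)*219 + Q(-7, k) = 23*219 - 22 = 5037 - 22 = 5015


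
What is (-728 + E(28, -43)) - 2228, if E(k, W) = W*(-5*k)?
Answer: 3064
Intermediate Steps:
E(k, W) = -5*W*k
(-728 + E(28, -43)) - 2228 = (-728 - 5*(-43)*28) - 2228 = (-728 + 6020) - 2228 = 5292 - 2228 = 3064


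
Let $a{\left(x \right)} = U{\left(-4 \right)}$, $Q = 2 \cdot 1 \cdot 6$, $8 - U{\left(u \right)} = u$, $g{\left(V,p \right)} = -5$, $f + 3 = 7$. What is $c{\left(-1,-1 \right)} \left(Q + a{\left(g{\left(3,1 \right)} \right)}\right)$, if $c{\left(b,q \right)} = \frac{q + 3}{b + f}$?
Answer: $16$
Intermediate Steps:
$f = 4$ ($f = -3 + 7 = 4$)
$U{\left(u \right)} = 8 - u$
$c{\left(b,q \right)} = \frac{3 + q}{4 + b}$ ($c{\left(b,q \right)} = \frac{q + 3}{b + 4} = \frac{3 + q}{4 + b}$)
$Q = 12$ ($Q = 2 \cdot 6 = 12$)
$a{\left(x \right)} = 12$ ($a{\left(x \right)} = 8 - -4 = 8 + 4 = 12$)
$c{\left(-1,-1 \right)} \left(Q + a{\left(g{\left(3,1 \right)} \right)}\right) = \frac{3 - 1}{4 - 1} \left(12 + 12\right) = \frac{1}{3} \cdot 2 \cdot 24 = \frac{2}{3} \cdot 24 = 16$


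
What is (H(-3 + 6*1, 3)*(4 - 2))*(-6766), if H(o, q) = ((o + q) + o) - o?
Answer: -81192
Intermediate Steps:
H(o, q) = o + q (H(o, q) = (q + 2*o) - o = o + q)
(H(-3 + 6*1, 3)*(4 - 2))*(-6766) = (((-3 + 6*1) + 3)*(4 - 2))*(-6766) = (((-3 + 6) + 3)*2)*(-6766) = ((3 + 3)*2)*(-6766) = (6*2)*(-6766) = 12*(-6766) = -81192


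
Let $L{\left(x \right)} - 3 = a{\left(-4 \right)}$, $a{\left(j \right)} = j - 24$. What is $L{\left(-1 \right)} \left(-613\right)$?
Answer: $15325$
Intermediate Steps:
$a{\left(j \right)} = -24 + j$ ($a{\left(j \right)} = j - 24 = -24 + j$)
$L{\left(x \right)} = -25$ ($L{\left(x \right)} = 3 - 28 = -25$)
$L{\left(-1 \right)} \left(-613\right) = \left(-25\right) \left(-613\right) = 15325$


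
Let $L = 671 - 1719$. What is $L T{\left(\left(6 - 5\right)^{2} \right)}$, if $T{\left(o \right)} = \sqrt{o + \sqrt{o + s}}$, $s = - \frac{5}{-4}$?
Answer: $- 524 \sqrt{10} \approx -1657.0$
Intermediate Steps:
$s = \frac{5}{4}$ ($s = - \frac{5 \left(-1\right)}{4} = \left(-1\right) \left(- \frac{5}{4}\right) = \frac{5}{4} \approx 1.25$)
$L = -1048$
$T{\left(o \right)} = \sqrt{o + \sqrt{\frac{5}{4} + o}}$ ($T{\left(o \right)} = \sqrt{o + \sqrt{o + \frac{5}{4}}} = \sqrt{o + \sqrt{\frac{5}{4} + o}}$)
$L T{\left(\left(6 - 5\right)^{2} \right)} = - 1048 \frac{\sqrt{2 \sqrt{5 + 4 \left(6 - 5\right)^{2}} + 4 \left(6 - 5\right)^{2}}}{2} = - 1048 \frac{\sqrt{2 \sqrt{5 + 4 \cdot 1^{2}} + 4 \cdot 1^{2}}}{2} = - 1048 \frac{\sqrt{2 \sqrt{5 + 4 \cdot 1} + 4 \cdot 1}}{2} = - 1048 \frac{\sqrt{2 \sqrt{5 + 4} + 4}}{2} = - 1048 \frac{\sqrt{2 \sqrt{9} + 4}}{2} = - 1048 \frac{\sqrt{2 \cdot 3 + 4}}{2} = - 1048 \frac{\sqrt{6 + 4}}{2} = - 1048 \frac{\sqrt{10}}{2} = - 524 \sqrt{10}$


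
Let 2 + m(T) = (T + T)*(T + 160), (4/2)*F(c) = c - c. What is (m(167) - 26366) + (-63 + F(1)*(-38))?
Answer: 82787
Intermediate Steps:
F(c) = 0 (F(c) = (c - c)/2 = (1/2)*0 = 0)
m(T) = -2 + 2*T*(160 + T) (m(T) = -2 + (T + T)*(T + 160) = -2 + (2*T)*(160 + T) = -2 + 2*T*(160 + T))
(m(167) - 26366) + (-63 + F(1)*(-38)) = ((-2 + 2*167**2 + 320*167) - 26366) + (-63 + 0*(-38)) = ((-2 + 2*27889 + 53440) - 26366) + (-63 + 0) = ((-2 + 55778 + 53440) - 26366) - 63 = (109216 - 26366) - 63 = 82850 - 63 = 82787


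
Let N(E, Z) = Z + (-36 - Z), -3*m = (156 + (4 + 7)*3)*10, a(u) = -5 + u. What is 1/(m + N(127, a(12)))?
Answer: -1/666 ≈ -0.0015015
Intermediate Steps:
m = -630 (m = -(156 + (4 + 7)*3)*10/3 = -(156 + 11*3)*10/3 = -(156 + 33)*10/3 = -63*10 = -1/3*1890 = -630)
N(E, Z) = -36
1/(m + N(127, a(12))) = 1/(-630 - 36) = 1/(-666) = -1/666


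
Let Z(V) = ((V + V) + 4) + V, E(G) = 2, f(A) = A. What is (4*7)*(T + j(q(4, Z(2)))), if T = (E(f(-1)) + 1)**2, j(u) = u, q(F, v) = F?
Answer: 364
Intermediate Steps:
Z(V) = 4 + 3*V (Z(V) = (2*V + 4) + V = (4 + 2*V) + V = 4 + 3*V)
T = 9 (T = (2 + 1)**2 = 3**2 = 9)
(4*7)*(T + j(q(4, Z(2)))) = (4*7)*(9 + 4) = 28*13 = 364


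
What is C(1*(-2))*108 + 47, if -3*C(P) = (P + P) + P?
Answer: 263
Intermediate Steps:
C(P) = -P (C(P) = -((P + P) + P)/3 = -(2*P + P)/3 = -P)
C(1*(-2))*108 + 47 = -(-2)*108 + 47 = -1*(-2)*108 + 47 = 2*108 + 47 = 216 + 47 = 263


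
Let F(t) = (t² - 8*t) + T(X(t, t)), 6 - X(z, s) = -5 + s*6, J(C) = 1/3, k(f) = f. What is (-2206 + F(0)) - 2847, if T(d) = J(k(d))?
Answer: -15158/3 ≈ -5052.7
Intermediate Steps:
J(C) = ⅓
X(z, s) = 11 - 6*s (X(z, s) = 6 - (-5 + s*6) = 6 - (-5 + 6*s) = 6 + (5 - 6*s) = 11 - 6*s)
T(d) = ⅓
F(t) = ⅓ + t² - 8*t (F(t) = (t² - 8*t) + ⅓ = ⅓ + t² - 8*t)
(-2206 + F(0)) - 2847 = (-2206 + (⅓ + 0² - 8*0)) - 2847 = (-2206 + (⅓ + 0 + 0)) - 2847 = (-2206 + ⅓) - 2847 = -6617/3 - 2847 = -15158/3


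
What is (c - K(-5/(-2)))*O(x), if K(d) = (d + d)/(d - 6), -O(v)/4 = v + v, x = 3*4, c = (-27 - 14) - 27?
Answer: 44736/7 ≈ 6390.9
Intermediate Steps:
c = -68 (c = -41 - 27 = -68)
x = 12
O(v) = -8*v (O(v) = -4*(v + v) = -8*v)
K(d) = 2*d/(-6 + d) (K(d) = (2*d)/(-6 + d) = 2*d/(-6 + d))
(c - K(-5/(-2)))*O(x) = (-68 - 2*(-5/(-2))/(-6 - 5/(-2)))*(-8*12) = (-68 - 2*(-5*(-½))/(-6 - 5*(-½)))*(-96) = (-68 - 2*5/(2*(-6 + 5/2)))*(-96) = (-68 - 2*5/(2*(-7/2)))*(-96) = (-68 - 2*5*(-2)/(2*7))*(-96) = (-68 - 1*(-10/7))*(-96) = (-68 + 10/7)*(-96) = -466/7*(-96) = 44736/7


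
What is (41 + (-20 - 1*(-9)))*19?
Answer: 570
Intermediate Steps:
(41 + (-20 - 1*(-9)))*19 = (41 + (-20 + 9))*19 = (41 - 11)*19 = 30*19 = 570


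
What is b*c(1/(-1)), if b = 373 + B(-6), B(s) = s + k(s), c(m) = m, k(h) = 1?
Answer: -368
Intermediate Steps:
B(s) = 1 + s (B(s) = s + 1 = 1 + s)
b = 368 (b = 373 + (1 - 6) = 373 - 5 = 368)
b*c(1/(-1)) = 368/(-1) = 368*(-1) = -368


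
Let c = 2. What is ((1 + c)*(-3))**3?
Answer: -729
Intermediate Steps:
((1 + c)*(-3))**3 = ((1 + 2)*(-3))**3 = (3*(-3))**3 = (-9)**3 = -729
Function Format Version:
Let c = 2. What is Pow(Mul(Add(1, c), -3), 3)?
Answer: -729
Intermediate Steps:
Pow(Mul(Add(1, c), -3), 3) = Pow(Mul(Add(1, 2), -3), 3) = Pow(Mul(3, -3), 3) = Pow(-9, 3) = -729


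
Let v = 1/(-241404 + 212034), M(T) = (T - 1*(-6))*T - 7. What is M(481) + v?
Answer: 6879628799/29370 ≈ 2.3424e+5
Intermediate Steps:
M(T) = -7 + T*(6 + T) (M(T) = (T + 6)*T - 7 = (6 + T)*T - 7 = T*(6 + T) - 7 = -7 + T*(6 + T))
v = -1/29370 (v = 1/(-29370) = -1/29370 ≈ -3.4048e-5)
M(481) + v = (-7 + 481² + 6*481) - 1/29370 = (-7 + 231361 + 2886) - 1/29370 = 234240 - 1/29370 = 6879628799/29370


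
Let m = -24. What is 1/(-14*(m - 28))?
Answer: 1/728 ≈ 0.0013736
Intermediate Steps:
1/(-14*(m - 28)) = 1/(-14*(-24 - 28)) = 1/(-14*(-52)) = 1/728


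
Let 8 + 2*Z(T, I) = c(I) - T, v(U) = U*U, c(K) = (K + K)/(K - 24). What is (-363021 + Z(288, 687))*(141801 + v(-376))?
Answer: -22727820001240/221 ≈ -1.0284e+11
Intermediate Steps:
c(K) = 2*K/(-24 + K) (c(K) = (2*K)/(-24 + K) = 2*K/(-24 + K))
v(U) = U²
Z(T, I) = -4 - T/2 + I/(-24 + I) (Z(T, I) = -4 + (2*I/(-24 + I) - T)/2 = -4 + (-T + 2*I/(-24 + I))/2 = -4 + (-T/2 + I/(-24 + I)) = -4 - T/2 + I/(-24 + I))
(-363021 + Z(288, 687))*(141801 + v(-376)) = (-363021 + (687 - (-24 + 687)*(8 + 288)/2)/(-24 + 687))*(141801 + (-376)²) = (-363021 + (687 - ½*663*296)/663)*(141801 + 141376) = (-363021 + (687 - 98124)/663)*283177 = (-363021 + (1/663)*(-97437))*283177 = (-363021 - 32479/221)*283177 = -80260120/221*283177 = -22727820001240/221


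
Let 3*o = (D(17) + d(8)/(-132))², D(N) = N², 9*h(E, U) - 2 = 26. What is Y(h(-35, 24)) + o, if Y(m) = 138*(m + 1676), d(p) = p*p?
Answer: 847669969/3267 ≈ 2.5946e+5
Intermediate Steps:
d(p) = p²
h(E, U) = 28/9 (h(E, U) = 2/9 + (⅑)*26 = 2/9 + 26/9 = 28/9)
Y(m) = 231288 + 138*m (Y(m) = 138*(1676 + m) = 231288 + 138*m)
o = 90649441/3267 (o = (17² + 8²/(-132))²/3 = (289 + 64*(-1/132))²/3 = (289 - 16/33)²/3 = (9521/33)²/3 = (⅓)*(90649441/1089) = 90649441/3267 ≈ 27747.)
Y(h(-35, 24)) + o = (231288 + 138*(28/9)) + 90649441/3267 = (231288 + 1288/3) + 90649441/3267 = 695152/3 + 90649441/3267 = 847669969/3267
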